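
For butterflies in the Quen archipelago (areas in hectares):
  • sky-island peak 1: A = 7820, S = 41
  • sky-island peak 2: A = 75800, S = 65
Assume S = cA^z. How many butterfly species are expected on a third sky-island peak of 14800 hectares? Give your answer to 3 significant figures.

46.7

z = ln(65/41) / ln(75800/7820) = 0.4608 / 2.2714 = 0.2029
c = 41 / 7820^0.2029 = 41 / 6.164 = 6.652
S₃ = 6.652 × 14800^0.2029 = 6.652 × 7.015 ≈ 46.67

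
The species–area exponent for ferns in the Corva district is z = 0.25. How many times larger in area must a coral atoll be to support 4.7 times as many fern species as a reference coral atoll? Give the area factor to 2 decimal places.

(A₂/A₁)^0.25 = 4.7, so A₂/A₁ = 4.7^(1/0.25) = 4.7^4
ln(A₂/A₁) = ln 4.7 / 0.25 = 1.5476 / 0.25 = 6.1903
A₂/A₁ = e^6.1903 ≈ 488

487.97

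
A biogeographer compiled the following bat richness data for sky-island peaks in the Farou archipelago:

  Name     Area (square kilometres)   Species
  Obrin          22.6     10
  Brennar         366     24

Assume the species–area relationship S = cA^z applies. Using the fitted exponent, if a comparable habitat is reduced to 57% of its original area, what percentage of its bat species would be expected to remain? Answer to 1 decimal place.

z = ln(24/10) / ln(366/22.6) = 0.8755 / 2.7847 = 0.3144
S_new/S_old = (A_new/A_old)^z = 0.57^0.3144 = exp(0.3144 × -0.5621) = 0.838

83.8%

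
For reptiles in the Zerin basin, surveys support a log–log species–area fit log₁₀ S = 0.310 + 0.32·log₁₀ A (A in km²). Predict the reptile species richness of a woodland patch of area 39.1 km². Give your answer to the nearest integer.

7

S = 2.042 × 39.1^0.32
ln S = ln 2.042 + 0.32 × ln 39.1 = 0.7138 + 0.32 × 3.6661 = 1.8870
S = e^1.8870 ≈ 6.599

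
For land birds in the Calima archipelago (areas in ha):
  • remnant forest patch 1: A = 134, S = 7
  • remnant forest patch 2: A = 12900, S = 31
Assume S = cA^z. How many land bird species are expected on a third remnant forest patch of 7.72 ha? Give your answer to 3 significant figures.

2.76

z = ln(31/7) / ln(12900/134) = 1.4881 / 4.5671 = 0.3258
c = 7 / 134^0.3258 = 7 / 4.932 = 1.419
S₃ = 1.419 × 7.72^0.3258 = 1.419 × 1.946 ≈ 2.762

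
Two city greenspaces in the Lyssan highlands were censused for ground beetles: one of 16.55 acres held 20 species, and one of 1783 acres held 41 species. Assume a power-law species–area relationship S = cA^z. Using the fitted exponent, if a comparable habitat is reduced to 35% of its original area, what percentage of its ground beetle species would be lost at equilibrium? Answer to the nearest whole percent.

15%

z = ln(41/20) / ln(1783/16.55) = 0.7178 / 4.6797 = 0.1534
S_new/S_old = (A_new/A_old)^z = 0.35^0.1534 = exp(0.1534 × -1.0498) = 0.8513
Fraction lost = 1 − 0.8513 = 0.1487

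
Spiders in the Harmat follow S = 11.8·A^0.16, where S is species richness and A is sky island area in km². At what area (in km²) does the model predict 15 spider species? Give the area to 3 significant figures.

15 = 11.8 × A^0.16  ⇒  A^0.16 = 15/11.8 = 1.271
ln A = ln(1.271) / 0.16 = 0.2400 / 0.16 = 1.4997
A = e^1.4997 ≈ 4.48 km²

4.48 km²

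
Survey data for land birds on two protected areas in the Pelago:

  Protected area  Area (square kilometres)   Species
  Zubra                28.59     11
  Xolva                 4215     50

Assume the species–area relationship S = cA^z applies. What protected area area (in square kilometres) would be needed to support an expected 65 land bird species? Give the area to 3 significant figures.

z = ln(50/11) / ln(4215/28.59) = 1.5141 / 4.9933 = 0.3032
c = 11 / 28.59^0.3032 = 11 / 2.764 = 3.979
A = (65/3.979)^(1/0.3032) ⇒ ln A = ln(16.33)/0.3032 = 9.2116
A = e^9.2116 ≈ 10013 square kilometres

10000 square kilometres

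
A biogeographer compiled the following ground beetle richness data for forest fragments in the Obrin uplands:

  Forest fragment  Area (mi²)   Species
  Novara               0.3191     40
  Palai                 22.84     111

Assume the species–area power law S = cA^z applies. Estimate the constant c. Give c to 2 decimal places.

52.56

z = ln(S₂/S₁) / ln(A₂/A₁) = ln(111/40) / ln(22.84/0.3191) = 1.0207 / 4.2708 = 0.2390
c = S₁ / A₁^z = 40 / 0.3191^0.2390 = 40 / 0.7611 = 52.56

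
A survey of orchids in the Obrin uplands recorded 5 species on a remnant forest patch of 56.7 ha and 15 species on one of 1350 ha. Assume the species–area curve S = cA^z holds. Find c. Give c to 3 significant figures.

1.23

z = ln(S₂/S₁) / ln(A₂/A₁) = ln(15/5) / ln(1350/56.7) = 1.0986 / 3.1701 = 0.3466
c = S₁ / A₁^z = 5 / 56.7^0.3466 = 5 / 4.052 = 1.234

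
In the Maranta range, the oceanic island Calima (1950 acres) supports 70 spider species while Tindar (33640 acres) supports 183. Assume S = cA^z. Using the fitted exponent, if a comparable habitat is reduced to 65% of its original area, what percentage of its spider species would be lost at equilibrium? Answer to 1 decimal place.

z = ln(183/70) / ln(33640/1950) = 0.9610 / 2.8479 = 0.3374
S_new/S_old = (A_new/A_old)^z = 0.65^0.3374 = exp(0.3374 × -0.4308) = 0.8647
Fraction lost = 1 − 0.8647 = 0.1353

13.5%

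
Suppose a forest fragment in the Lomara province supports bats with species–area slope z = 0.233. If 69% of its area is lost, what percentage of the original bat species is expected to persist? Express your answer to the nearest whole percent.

S_new/S_old = (A_new/A_old)^z = 0.31^0.233
= exp(0.233 × ln 0.31) = exp(0.233 × -1.1712) = exp(-0.2729) ≈ 0.7612

76%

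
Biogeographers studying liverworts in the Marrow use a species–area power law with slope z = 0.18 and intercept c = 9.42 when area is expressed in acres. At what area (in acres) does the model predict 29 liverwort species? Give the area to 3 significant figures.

29 = 9.42 × A^0.18  ⇒  A^0.18 = 29/9.42 = 3.079
ln A = ln(3.079) / 0.18 = 1.1245 / 0.18 = 6.2470
A = e^6.2470 ≈ 516.5 acres

516 acres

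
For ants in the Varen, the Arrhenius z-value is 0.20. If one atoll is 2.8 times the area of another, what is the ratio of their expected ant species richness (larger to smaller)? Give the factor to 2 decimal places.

S₂/S₁ = (A₂/A₁)^z = 2.8^0.2
ln(S₂/S₁) = 0.2 × ln 2.8 = 0.2 × 1.0296 = 0.2059
S₂/S₁ = e^0.2059 ≈ 1.229

1.23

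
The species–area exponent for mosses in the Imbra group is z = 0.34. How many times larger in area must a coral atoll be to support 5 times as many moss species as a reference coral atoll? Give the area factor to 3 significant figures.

(A₂/A₁)^0.34 = 5, so A₂/A₁ = 5^(1/0.34) = 5^2.941
ln(A₂/A₁) = ln 5 / 0.34 = 1.6094 / 0.34 = 4.7336
A₂/A₁ = e^4.7336 ≈ 113.7

114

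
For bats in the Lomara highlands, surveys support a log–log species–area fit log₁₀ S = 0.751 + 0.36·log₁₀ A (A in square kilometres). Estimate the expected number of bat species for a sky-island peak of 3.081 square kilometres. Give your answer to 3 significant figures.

S = 5.636 × 3.081^0.36
ln S = ln 5.636 + 0.36 × ln 3.081 = 1.7292 + 0.36 × 1.1253 = 2.1343
S = e^2.1343 ≈ 8.451

8.45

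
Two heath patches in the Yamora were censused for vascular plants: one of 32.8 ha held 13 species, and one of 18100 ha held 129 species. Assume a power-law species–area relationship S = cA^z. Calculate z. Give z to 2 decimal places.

0.36

Taking logs: ln S = ln c + z ln A, so z = (ln S₂ − ln S₁)/(ln A₂ − ln A₁).
z = ln(129/13) / ln(18100/32.8) = ln(9.923) / ln(551.8) = 2.2949 / 6.3132 = 0.3635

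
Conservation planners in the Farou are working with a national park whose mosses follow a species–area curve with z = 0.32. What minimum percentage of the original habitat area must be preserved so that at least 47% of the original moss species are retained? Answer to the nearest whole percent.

9%

Need (A_new/A_old)^0.32 = 0.47, so A_new/A_old = 0.47^(1/0.32) = 0.47^3.125
ln(A_new/A_old) = ln 0.47 / 0.32 = -0.7550 / 0.32 = -2.3594
A_new/A_old = e^-2.3594 ≈ 0.09447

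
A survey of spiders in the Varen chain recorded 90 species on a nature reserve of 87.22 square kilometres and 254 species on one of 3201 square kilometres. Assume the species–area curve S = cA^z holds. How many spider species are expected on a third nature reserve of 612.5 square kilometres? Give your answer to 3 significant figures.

z = ln(254/90) / ln(3201/87.22) = 1.0375 / 3.6028 = 0.2880
c = 90 / 87.22^0.2880 = 90 / 3.621 = 24.85
S₃ = 24.85 × 612.5^0.2880 = 24.85 × 6.348 ≈ 157.8

158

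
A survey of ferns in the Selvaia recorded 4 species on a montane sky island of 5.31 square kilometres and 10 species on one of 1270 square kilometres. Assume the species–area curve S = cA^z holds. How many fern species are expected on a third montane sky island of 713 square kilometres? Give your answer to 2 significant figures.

z = ln(10/4) / ln(1270/5.31) = 0.9163 / 5.4772 = 0.1673
c = 4 / 5.31^0.1673 = 4 / 1.322 = 3.025
S₃ = 3.025 × 713^0.1673 = 3.025 × 3.001 ≈ 9.079

9.1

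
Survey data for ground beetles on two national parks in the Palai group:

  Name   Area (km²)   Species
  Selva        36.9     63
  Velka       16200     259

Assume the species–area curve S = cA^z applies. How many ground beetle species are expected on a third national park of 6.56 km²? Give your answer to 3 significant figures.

42.2

z = ln(259/63) / ln(16200/36.9) = 1.4137 / 6.0846 = 0.2323
c = 63 / 36.9^0.2323 = 63 / 2.313 = 27.24
S₃ = 27.24 × 6.56^0.2323 = 27.24 × 1.548 ≈ 42.18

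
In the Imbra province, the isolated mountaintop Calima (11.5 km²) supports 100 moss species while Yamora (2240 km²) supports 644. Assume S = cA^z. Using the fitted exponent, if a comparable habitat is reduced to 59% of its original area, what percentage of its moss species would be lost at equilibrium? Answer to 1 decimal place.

z = ln(644/100) / ln(2240/11.5) = 1.8625 / 5.2719 = 0.3533
S_new/S_old = (A_new/A_old)^z = 0.59^0.3533 = exp(0.3533 × -0.5276) = 0.8299
Fraction lost = 1 − 0.8299 = 0.1701

17.0%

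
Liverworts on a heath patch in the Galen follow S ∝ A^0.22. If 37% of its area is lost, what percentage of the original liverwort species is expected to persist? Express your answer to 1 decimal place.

S_new/S_old = (A_new/A_old)^z = 0.63^0.22
= exp(0.22 × ln 0.63) = exp(0.22 × -0.4620) = exp(-0.1016) ≈ 0.9033

90.3%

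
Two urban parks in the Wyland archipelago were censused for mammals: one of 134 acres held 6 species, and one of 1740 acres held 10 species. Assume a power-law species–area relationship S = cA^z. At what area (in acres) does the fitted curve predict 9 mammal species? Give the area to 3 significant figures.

z = ln(10/6) / ln(1740/134) = 0.5108 / 2.5638 = 0.1992
c = 6 / 134^0.1992 = 6 / 2.653 = 2.261
A = (9/2.261)^(1/0.1992) ⇒ ln A = ln(3.98)/0.1992 = 6.9328
A = e^6.9328 ≈ 1025 acres

1030 acres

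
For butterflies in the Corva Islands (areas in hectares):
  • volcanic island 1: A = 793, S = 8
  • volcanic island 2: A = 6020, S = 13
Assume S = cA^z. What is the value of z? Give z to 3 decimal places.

Taking logs: ln S = ln c + z ln A, so z = (ln S₂ − ln S₁)/(ln A₂ − ln A₁).
z = ln(13/8) / ln(6020/793) = ln(1.625) / ln(7.591) = 0.4855 / 2.0270 = 0.2395

0.240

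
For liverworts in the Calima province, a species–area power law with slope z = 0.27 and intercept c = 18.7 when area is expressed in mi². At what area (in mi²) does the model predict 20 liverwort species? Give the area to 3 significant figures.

1.28 mi²

20 = 18.7 × A^0.27  ⇒  A^0.27 = 20/18.7 = 1.07
ln A = ln(1.07) / 0.27 = 0.0672 / 0.27 = 0.2489
A = e^0.2489 ≈ 1.283 mi²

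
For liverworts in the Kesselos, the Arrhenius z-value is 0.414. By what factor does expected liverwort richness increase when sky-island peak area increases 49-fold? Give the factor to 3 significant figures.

S₂/S₁ = (A₂/A₁)^z = 49^0.414
ln(S₂/S₁) = 0.414 × ln 49 = 0.414 × 3.8918 = 1.6112
S₂/S₁ = e^1.6112 ≈ 5.009

5.01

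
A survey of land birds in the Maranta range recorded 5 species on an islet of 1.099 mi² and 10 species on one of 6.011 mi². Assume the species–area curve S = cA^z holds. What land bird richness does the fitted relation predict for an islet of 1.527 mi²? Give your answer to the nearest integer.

z = ln(10/5) / ln(6.011/1.099) = 0.6931 / 1.6992 = 0.4079
c = 5 / 1.099^0.4079 = 5 / 1.039 = 4.811
S₃ = 4.811 × 1.527^0.4079 = 4.811 × 1.188 ≈ 5.718

6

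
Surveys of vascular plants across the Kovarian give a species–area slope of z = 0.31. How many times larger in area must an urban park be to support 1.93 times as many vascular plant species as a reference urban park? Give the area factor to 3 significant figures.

8.34

(A₂/A₁)^0.31 = 1.93, so A₂/A₁ = 1.93^(1/0.31) = 1.93^3.226
ln(A₂/A₁) = ln 1.93 / 0.31 = 0.6575 / 0.31 = 2.1210
A₂/A₁ = e^2.1210 ≈ 8.34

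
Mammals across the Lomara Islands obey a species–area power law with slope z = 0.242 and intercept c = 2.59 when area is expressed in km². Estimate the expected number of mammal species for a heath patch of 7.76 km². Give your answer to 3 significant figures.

4.25

S = 2.59 × 7.76^0.242 = 2.59 × 1.642 ≈ 4.253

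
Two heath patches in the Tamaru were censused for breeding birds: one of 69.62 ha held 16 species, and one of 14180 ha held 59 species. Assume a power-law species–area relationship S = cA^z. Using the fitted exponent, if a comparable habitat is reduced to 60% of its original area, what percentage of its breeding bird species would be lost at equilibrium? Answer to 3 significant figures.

z = ln(59/16) / ln(14180/69.62) = 1.3049 / 5.3165 = 0.2455
S_new/S_old = (A_new/A_old)^z = 0.6^0.2455 = exp(0.2455 × -0.5108) = 0.8822
Fraction lost = 1 − 0.8822 = 0.1178

11.8%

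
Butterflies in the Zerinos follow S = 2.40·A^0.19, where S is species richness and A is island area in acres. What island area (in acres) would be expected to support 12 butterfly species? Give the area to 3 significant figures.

12 = 2.4 × A^0.19  ⇒  A^0.19 = 12/2.4 = 5
ln A = ln(5) / 0.19 = 1.6094 / 0.19 = 8.4707
A = e^8.4707 ≈ 4773 acres

4770 acres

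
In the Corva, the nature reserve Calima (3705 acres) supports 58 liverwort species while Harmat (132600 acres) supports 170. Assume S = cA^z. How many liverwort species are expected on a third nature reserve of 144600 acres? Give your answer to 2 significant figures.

170

z = ln(170/58) / ln(132600/3705) = 1.0754 / 3.5777 = 0.3006
c = 58 / 3705^0.3006 = 58 / 11.82 = 4.906
S₃ = 4.906 × 144600^0.3006 = 4.906 × 35.56 ≈ 174.5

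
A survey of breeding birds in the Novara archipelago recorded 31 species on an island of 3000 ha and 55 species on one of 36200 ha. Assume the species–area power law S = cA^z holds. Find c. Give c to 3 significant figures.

z = ln(S₂/S₁) / ln(A₂/A₁) = ln(55/31) / ln(36200/3000) = 0.5733 / 2.4904 = 0.2302
c = S₁ / A₁^z = 31 / 3000^0.2302 = 31 / 6.317 = 4.908

4.91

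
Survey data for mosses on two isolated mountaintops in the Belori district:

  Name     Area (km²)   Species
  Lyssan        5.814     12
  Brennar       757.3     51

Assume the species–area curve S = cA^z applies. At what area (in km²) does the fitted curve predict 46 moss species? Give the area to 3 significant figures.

z = ln(51/12) / ln(757.3/5.814) = 1.4469 / 4.8695 = 0.2971
c = 12 / 5.814^0.2971 = 12 / 1.687 = 7.113
A = (46/7.113)^(1/0.2971) ⇒ ln A = ln(6.467)/0.2971 = 6.2825
A = e^6.2825 ≈ 535.1 km²

535 km²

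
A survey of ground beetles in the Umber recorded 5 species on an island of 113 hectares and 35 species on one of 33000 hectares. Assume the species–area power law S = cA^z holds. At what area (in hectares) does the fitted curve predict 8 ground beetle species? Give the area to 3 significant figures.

z = ln(35/5) / ln(33000/113) = 1.9459 / 5.6769 = 0.3428
c = 5 / 113^0.3428 = 5 / 5.055 = 0.9891
A = (8/0.9891)^(1/0.3428) ⇒ ln A = ln(8.089)/0.3428 = 6.0985
A = e^6.0985 ≈ 445.2 hectares

445 hectares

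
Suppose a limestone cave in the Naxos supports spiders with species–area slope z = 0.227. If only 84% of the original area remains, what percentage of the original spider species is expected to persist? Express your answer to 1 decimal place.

S_new/S_old = (A_new/A_old)^z = 0.84^0.227
= exp(0.227 × ln 0.84) = exp(0.227 × -0.1744) = exp(-0.0396) ≈ 0.9612

96.1%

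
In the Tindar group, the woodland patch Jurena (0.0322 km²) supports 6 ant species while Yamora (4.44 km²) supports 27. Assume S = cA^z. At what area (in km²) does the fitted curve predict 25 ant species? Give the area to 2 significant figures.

3.5 km²

z = ln(27/6) / ln(4.44/0.0322) = 1.5041 / 4.9264 = 0.3053
c = 6 / 0.0322^0.3053 = 6 / 0.3503 = 17.13
A = (25/17.13)^(1/0.3053) ⇒ ln A = ln(1.46)/0.3053 = 1.2386
A = e^1.2386 ≈ 3.451 km²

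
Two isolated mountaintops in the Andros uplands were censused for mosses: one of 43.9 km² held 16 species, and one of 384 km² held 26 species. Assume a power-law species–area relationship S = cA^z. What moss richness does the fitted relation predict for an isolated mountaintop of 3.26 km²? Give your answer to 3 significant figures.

8.94

z = ln(26/16) / ln(384/43.9) = 0.4855 / 2.1687 = 0.2239
c = 16 / 43.9^0.2239 = 16 / 2.332 = 6.862
S₃ = 6.862 × 3.26^0.2239 = 6.862 × 1.303 ≈ 8.94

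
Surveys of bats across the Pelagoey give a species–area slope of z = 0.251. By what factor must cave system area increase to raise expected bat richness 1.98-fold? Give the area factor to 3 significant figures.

15.2

(A₂/A₁)^0.251 = 1.98, so A₂/A₁ = 1.98^(1/0.251) = 1.98^3.984
ln(A₂/A₁) = ln 1.98 / 0.251 = 0.6831 / 0.251 = 2.7215
A₂/A₁ = e^2.7215 ≈ 15.2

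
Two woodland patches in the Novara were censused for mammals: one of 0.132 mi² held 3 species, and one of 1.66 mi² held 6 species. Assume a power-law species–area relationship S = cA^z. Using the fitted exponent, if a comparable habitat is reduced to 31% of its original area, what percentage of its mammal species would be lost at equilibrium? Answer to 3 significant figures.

27.4%

z = ln(6/3) / ln(1.66/0.132) = 0.6931 / 2.5318 = 0.2738
S_new/S_old = (A_new/A_old)^z = 0.31^0.2738 = exp(0.2738 × -1.1712) = 0.7257
Fraction lost = 1 − 0.7257 = 0.2743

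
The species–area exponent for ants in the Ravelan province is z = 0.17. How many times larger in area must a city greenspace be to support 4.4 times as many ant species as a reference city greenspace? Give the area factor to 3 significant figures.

6100

(A₂/A₁)^0.17 = 4.4, so A₂/A₁ = 4.4^(1/0.17) = 4.4^5.882
ln(A₂/A₁) = ln 4.4 / 0.17 = 1.4816 / 0.17 = 8.7153
A₂/A₁ = e^8.7153 ≈ 6096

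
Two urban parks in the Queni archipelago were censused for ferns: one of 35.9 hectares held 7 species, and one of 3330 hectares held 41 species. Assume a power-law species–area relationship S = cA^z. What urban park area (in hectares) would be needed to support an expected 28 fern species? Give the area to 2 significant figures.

z = ln(41/7) / ln(3330/35.9) = 1.7677 / 4.5300 = 0.3902
c = 7 / 35.9^0.3902 = 7 / 4.044 = 1.731
A = (28/1.731)^(1/0.3902) ⇒ ln A = ln(16.18)/0.3902 = 7.1334
A = e^7.1334 ≈ 1253 hectares

1300 hectares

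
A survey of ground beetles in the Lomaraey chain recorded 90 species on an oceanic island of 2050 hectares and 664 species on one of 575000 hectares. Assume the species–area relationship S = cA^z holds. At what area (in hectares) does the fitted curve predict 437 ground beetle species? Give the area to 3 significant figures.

177000 hectares

z = ln(664/90) / ln(575000/2050) = 1.9985 / 5.6365 = 0.3546
c = 90 / 2050^0.3546 = 90 / 14.94 = 6.026
A = (437/6.026)^(1/0.3546) ⇒ ln A = ln(72.52)/0.3546 = 12.0822
A = e^12.0822 ≈ 176700 hectares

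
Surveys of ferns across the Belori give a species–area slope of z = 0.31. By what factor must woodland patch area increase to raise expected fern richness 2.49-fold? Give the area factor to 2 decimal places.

18.97

(A₂/A₁)^0.31 = 2.49, so A₂/A₁ = 2.49^(1/0.31) = 2.49^3.226
ln(A₂/A₁) = ln 2.49 / 0.31 = 0.9123 / 0.31 = 2.9428
A₂/A₁ = e^2.9428 ≈ 18.97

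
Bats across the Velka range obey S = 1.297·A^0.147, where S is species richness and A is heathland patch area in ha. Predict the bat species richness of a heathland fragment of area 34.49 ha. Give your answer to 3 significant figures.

2.18

S = 1.297 × 34.49^0.147
ln S = ln 1.297 + 0.147 × ln 34.49 = 0.2601 + 0.147 × 3.5407 = 0.7805
S = e^0.7805 ≈ 2.183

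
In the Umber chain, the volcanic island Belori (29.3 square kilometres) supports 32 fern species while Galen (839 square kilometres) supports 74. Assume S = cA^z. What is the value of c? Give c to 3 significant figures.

z = ln(S₂/S₁) / ln(A₂/A₁) = ln(74/32) / ln(839/29.3) = 0.8383 / 3.3546 = 0.2499
c = S₁ / A₁^z = 32 / 29.3^0.2499 = 32 / 2.326 = 13.76

13.8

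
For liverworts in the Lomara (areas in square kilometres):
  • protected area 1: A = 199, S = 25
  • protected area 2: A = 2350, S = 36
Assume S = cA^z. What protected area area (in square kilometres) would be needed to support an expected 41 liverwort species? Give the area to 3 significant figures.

5670 square kilometres

z = ln(36/25) / ln(2350/199) = 0.3646 / 2.4689 = 0.1477
c = 25 / 199^0.1477 = 25 / 2.185 = 11.44
A = (41/11.44)^(1/0.1477) ⇒ ln A = ln(3.584)/0.1477 = 8.6427
A = e^8.6427 ≈ 5669 square kilometres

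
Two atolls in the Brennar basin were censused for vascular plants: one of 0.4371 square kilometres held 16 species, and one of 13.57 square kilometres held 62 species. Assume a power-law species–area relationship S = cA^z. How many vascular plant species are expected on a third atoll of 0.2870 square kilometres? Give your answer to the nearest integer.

14

z = ln(62/16) / ln(13.57/0.4371) = 1.3545 / 3.4355 = 0.3943
c = 16 / 0.4371^0.3943 = 16 / 0.7216 = 22.17
S₃ = 22.17 × 0.287^0.3943 = 22.17 × 0.6113 ≈ 13.55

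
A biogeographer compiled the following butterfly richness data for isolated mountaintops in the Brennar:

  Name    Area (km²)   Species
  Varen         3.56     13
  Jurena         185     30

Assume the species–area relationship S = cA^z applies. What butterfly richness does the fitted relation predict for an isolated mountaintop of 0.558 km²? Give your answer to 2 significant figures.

8.8

z = ln(30/13) / ln(185/3.56) = 0.8362 / 3.9506 = 0.2117
c = 13 / 3.56^0.2117 = 13 / 1.308 = 9.936
S₃ = 9.936 × 0.558^0.2117 = 9.936 × 0.8838 ≈ 8.782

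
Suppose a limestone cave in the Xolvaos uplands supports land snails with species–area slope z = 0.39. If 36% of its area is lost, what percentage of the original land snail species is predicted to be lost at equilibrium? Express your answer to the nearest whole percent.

16%

S_new/S_old = (A_new/A_old)^z = 0.64^0.39
= exp(0.39 × ln 0.64) = exp(0.39 × -0.4463) = exp(-0.1741) ≈ 0.8403
Fraction lost = 1 − 0.8403 = 0.1597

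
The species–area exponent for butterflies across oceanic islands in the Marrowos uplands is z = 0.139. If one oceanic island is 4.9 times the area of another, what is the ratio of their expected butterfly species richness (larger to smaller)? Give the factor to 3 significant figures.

1.25

S₂/S₁ = (A₂/A₁)^z = 4.9^0.139
ln(S₂/S₁) = 0.139 × ln 4.9 = 0.139 × 1.5892 = 0.2209
S₂/S₁ = e^0.2209 ≈ 1.247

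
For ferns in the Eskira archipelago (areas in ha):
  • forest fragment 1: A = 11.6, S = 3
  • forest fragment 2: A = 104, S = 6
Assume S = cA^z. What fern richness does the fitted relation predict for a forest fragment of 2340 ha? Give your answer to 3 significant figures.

z = ln(6/3) / ln(104/11.6) = 0.6931 / 2.1934 = 0.3160
c = 3 / 11.6^0.3160 = 3 / 2.17 = 1.383
S₃ = 1.383 × 2340^0.3160 = 1.383 × 11.61 ≈ 16.05

16.0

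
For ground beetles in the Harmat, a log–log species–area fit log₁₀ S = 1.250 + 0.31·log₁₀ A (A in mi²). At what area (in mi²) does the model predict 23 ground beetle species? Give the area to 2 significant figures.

23 = 17.78 × A^0.31  ⇒  A^0.31 = 23/17.78 = 1.293
ln A = ln(1.293) / 0.31 = 0.2573 / 0.31 = 0.8299
A = e^0.8299 ≈ 2.293 mi²

2.3 mi²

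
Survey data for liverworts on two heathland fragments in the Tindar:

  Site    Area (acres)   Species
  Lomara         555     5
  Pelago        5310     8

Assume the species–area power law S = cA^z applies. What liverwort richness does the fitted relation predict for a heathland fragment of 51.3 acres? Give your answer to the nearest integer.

z = ln(8/5) / ln(5310/555) = 0.4700 / 2.2584 = 0.2081
c = 5 / 555^0.2081 = 5 / 3.725 = 1.342
S₃ = 1.342 × 51.3^0.2081 = 1.342 × 2.269 ≈ 3.046

3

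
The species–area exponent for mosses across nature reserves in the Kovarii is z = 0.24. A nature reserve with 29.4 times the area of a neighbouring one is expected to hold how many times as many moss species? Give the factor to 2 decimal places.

2.25

S₂/S₁ = (A₂/A₁)^z = 29.4^0.24
ln(S₂/S₁) = 0.24 × ln 29.4 = 0.24 × 3.3810 = 0.8114
S₂/S₁ = e^0.8114 ≈ 2.251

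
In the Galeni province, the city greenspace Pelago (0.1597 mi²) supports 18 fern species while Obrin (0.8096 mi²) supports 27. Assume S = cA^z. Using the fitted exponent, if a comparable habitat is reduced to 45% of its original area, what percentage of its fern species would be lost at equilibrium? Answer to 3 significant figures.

z = ln(27/18) / ln(0.8096/0.1597) = 0.4055 / 1.6232 = 0.2498
S_new/S_old = (A_new/A_old)^z = 0.45^0.2498 = exp(0.2498 × -0.7985) = 0.8192
Fraction lost = 1 − 0.8192 = 0.1808

18.1%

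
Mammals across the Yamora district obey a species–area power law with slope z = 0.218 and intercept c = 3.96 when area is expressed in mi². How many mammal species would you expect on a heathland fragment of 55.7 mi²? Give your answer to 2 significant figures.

9.5

S = 3.96 × 55.7^0.218
ln S = ln 3.96 + 0.218 × ln 55.7 = 1.3762 + 0.218 × 4.0200 = 2.2526
S = e^2.2526 ≈ 9.512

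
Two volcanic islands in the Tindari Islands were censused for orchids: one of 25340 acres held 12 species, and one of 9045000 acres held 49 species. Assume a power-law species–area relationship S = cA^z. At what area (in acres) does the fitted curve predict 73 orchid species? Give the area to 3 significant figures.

z = ln(49/12) / ln(9045000/25340) = 1.4069 / 5.8776 = 0.2394
c = 12 / 25340^0.2394 = 12 / 11.33 = 1.059
A = (73/1.059)^(1/0.2394) ⇒ ln A = ln(68.91)/0.2394 = 17.6831
A = e^17.6831 ≈ 47826708 acres

47800000 acres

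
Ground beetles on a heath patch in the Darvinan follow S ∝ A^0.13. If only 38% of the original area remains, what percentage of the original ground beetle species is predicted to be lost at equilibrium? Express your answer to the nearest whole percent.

12%

S_new/S_old = (A_new/A_old)^z = 0.38^0.13
= exp(0.13 × ln 0.38) = exp(0.13 × -0.9676) = exp(-0.1258) ≈ 0.8818
Fraction lost = 1 − 0.8818 = 0.1182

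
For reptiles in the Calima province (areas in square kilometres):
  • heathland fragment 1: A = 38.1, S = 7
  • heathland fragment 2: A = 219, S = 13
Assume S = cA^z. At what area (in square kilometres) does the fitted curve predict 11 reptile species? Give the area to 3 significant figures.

z = ln(13/7) / ln(219/38.1) = 0.6190 / 1.7489 = 0.3540
c = 7 / 38.1^0.3540 = 7 / 3.627 = 1.93
A = (11/1.93)^(1/0.3540) ⇒ ln A = ln(5.7)/0.3540 = 4.9171
A = e^4.9171 ≈ 136.6 square kilometres

137 square kilometres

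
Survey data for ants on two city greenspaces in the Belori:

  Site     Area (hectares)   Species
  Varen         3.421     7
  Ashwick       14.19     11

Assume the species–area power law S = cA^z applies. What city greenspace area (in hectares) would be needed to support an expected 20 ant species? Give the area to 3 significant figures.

z = ln(11/7) / ln(14.19/3.421) = 0.4520 / 1.4226 = 0.3177
c = 7 / 3.421^0.3177 = 7 / 1.478 = 4.736
A = (20/4.736)^(1/0.3177) ⇒ ln A = ln(4.223)/0.3177 = 4.5342
A = e^4.5342 ≈ 93.15 hectares

93.1 hectares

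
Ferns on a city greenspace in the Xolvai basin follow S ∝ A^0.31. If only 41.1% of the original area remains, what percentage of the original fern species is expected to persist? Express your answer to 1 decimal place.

S_new/S_old = (A_new/A_old)^z = 0.411^0.31
= exp(0.31 × ln 0.411) = exp(0.31 × -0.8892) = exp(-0.2756) ≈ 0.7591

75.9%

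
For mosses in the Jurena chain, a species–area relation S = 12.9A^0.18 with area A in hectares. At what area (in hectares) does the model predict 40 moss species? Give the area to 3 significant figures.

40 = 12.9 × A^0.18  ⇒  A^0.18 = 40/12.9 = 3.101
ln A = ln(3.101) / 0.18 = 1.1317 / 0.18 = 6.2870
A = e^6.2870 ≈ 537.5 hectares

538 hectares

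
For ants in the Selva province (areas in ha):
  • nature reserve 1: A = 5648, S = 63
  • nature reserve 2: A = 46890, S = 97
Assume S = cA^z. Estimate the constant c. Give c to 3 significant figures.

10.8

z = ln(S₂/S₁) / ln(A₂/A₁) = ln(97/63) / ln(46890/5648) = 0.4316 / 2.1165 = 0.2039
c = S₁ / A₁^z = 63 / 5648^0.2039 = 63 / 5.822 = 10.82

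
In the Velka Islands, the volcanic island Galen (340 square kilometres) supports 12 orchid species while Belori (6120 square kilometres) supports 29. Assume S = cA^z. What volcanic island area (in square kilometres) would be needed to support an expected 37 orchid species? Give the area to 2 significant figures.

z = ln(29/12) / ln(6120/340) = 0.8824 / 2.8904 = 0.3053
c = 12 / 340^0.3053 = 12 / 5.927 = 2.025
A = (37/2.025)^(1/0.3053) ⇒ ln A = ln(18.27)/0.3053 = 9.5173
A = e^9.5173 ≈ 13593 square kilometres

14000 square kilometres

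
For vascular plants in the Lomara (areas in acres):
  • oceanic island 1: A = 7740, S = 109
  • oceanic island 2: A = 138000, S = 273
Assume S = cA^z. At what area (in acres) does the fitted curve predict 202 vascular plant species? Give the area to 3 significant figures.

53600 acres

z = ln(273/109) / ln(138000/7740) = 0.9181 / 2.8809 = 0.3187
c = 109 / 7740^0.3187 = 109 / 17.35 = 6.282
A = (202/6.282)^(1/0.3187) ⇒ ln A = ln(32.16)/0.3187 = 10.8899
A = e^10.8899 ≈ 53632 acres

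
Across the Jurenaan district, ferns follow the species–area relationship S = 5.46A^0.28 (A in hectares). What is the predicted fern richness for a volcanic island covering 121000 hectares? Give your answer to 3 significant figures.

S = 5.46 × 121000^0.28
ln S = ln 5.46 + 0.28 × ln 121000 = 1.6974 + 0.28 × 11.7035 = 4.9744
S = e^4.9744 ≈ 144.7

145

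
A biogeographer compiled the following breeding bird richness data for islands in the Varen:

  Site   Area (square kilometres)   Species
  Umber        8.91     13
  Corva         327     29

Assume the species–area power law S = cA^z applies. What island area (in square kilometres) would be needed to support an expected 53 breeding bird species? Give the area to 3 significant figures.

4900 square kilometres

z = ln(29/13) / ln(327/8.91) = 0.8023 / 3.6028 = 0.2227
c = 13 / 8.91^0.2227 = 13 / 1.628 = 7.987
A = (53/7.987)^(1/0.2227) ⇒ ln A = ln(6.635)/0.2227 = 8.4976
A = e^8.4976 ≈ 4903 square kilometres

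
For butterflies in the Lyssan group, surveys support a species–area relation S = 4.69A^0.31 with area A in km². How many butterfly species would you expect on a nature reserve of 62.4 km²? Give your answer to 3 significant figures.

16.9

S = 4.69 × 62.4^0.31
ln S = ln 4.69 + 0.31 × ln 62.4 = 1.5454 + 0.31 × 4.1336 = 2.8268
S = e^2.8268 ≈ 16.89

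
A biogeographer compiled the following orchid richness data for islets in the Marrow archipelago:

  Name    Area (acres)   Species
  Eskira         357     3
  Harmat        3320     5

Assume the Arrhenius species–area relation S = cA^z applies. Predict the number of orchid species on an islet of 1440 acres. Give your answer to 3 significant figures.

z = ln(5/3) / ln(3320/357) = 0.5108 / 2.2300 = 0.2291
c = 3 / 357^0.2291 = 3 / 3.844 = 0.7805
S₃ = 0.7805 × 1440^0.2291 = 0.7805 × 5.29 ≈ 4.129

4.13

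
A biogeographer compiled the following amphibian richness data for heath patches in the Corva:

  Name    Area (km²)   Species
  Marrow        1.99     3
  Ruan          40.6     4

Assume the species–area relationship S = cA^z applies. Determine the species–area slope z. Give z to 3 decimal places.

0.095

Taking logs: ln S = ln c + z ln A, so z = (ln S₂ − ln S₁)/(ln A₂ − ln A₁).
z = ln(4/3) / ln(40.6/1.99) = ln(1.333) / ln(20.4) = 0.2877 / 3.0156 = 0.0954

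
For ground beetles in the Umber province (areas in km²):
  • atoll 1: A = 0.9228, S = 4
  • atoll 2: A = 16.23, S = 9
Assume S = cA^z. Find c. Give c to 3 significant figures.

4.09

z = ln(S₂/S₁) / ln(A₂/A₁) = ln(9/4) / ln(16.23/0.9228) = 0.8109 / 2.8672 = 0.2828
c = S₁ / A₁^z = 4 / 0.9228^0.2828 = 4 / 0.9775 = 4.092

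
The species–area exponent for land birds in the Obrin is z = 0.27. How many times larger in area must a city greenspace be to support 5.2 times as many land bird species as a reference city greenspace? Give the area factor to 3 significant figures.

(A₂/A₁)^0.27 = 5.2, so A₂/A₁ = 5.2^(1/0.27) = 5.2^3.704
ln(A₂/A₁) = ln 5.2 / 0.27 = 1.6487 / 0.27 = 6.1061
A₂/A₁ = e^6.1061 ≈ 448.6

449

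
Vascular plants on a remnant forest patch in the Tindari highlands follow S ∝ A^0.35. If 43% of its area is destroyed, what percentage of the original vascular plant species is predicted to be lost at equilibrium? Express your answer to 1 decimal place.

S_new/S_old = (A_new/A_old)^z = 0.57^0.35
= exp(0.35 × ln 0.57) = exp(0.35 × -0.5621) = exp(-0.1967) ≈ 0.8214
Fraction lost = 1 − 0.8214 = 0.1786

17.9%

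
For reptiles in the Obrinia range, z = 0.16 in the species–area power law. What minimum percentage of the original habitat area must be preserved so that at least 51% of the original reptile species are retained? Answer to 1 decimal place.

Need (A_new/A_old)^0.16 = 0.51, so A_new/A_old = 0.51^(1/0.16) = 0.51^6.25
ln(A_new/A_old) = ln 0.51 / 0.16 = -0.6733 / 0.16 = -4.2084
A_new/A_old = e^-4.2084 ≈ 0.01487

1.5%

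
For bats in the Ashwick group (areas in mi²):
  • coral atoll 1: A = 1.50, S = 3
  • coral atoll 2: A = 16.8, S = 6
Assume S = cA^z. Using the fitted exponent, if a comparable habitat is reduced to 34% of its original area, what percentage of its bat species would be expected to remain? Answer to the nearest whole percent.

z = ln(6/3) / ln(16.8/1.5) = 0.6931 / 2.4159 = 0.2869
S_new/S_old = (A_new/A_old)^z = 0.34^0.2869 = exp(0.2869 × -1.0788) = 0.7338

73%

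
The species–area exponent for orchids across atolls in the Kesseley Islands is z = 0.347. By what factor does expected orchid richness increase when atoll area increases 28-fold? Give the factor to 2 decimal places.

S₂/S₁ = (A₂/A₁)^z = 28^0.347
ln(S₂/S₁) = 0.347 × ln 28 = 0.347 × 3.3322 = 1.1563
S₂/S₁ = e^1.1563 ≈ 3.178

3.18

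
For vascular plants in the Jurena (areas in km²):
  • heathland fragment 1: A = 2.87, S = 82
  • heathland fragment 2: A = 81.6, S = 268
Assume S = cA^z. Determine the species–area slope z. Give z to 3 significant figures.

0.354

Taking logs: ln S = ln c + z ln A, so z = (ln S₂ − ln S₁)/(ln A₂ − ln A₁).
z = ln(268/82) / ln(81.6/2.87) = ln(3.268) / ln(28.43) = 1.1843 / 3.3475 = 0.3538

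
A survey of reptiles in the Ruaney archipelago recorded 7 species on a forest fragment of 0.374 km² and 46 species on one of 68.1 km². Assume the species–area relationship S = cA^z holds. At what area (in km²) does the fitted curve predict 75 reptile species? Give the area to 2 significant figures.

z = ln(46/7) / ln(68.1/0.374) = 1.8827 / 5.2045 = 0.3618
c = 7 / 0.374^0.3618 = 7 / 0.7006 = 9.991
A = (75/9.991)^(1/0.3618) ⇒ ln A = ln(7.507)/0.3618 = 5.5723
A = e^5.5723 ≈ 263 km²

260 km²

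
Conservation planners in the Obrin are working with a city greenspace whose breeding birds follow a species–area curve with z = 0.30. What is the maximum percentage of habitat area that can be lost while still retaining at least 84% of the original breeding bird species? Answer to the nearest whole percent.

Need (A_new/A_old)^0.3 = 0.84, so A_new/A_old = 0.84^(1/0.3) = 0.84^3.333
ln(A_new/A_old) = ln 0.84 / 0.3 = -0.1744 / 0.3 = -0.5812
A_new/A_old = e^-0.5812 ≈ 0.5592
Fraction that can be lost = 1 − 0.5592 = 0.4408

44%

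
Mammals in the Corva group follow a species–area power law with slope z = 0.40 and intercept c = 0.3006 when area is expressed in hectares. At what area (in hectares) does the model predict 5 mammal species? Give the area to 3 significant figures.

1130 hectares

5 = 0.3006 × A^0.4  ⇒  A^0.4 = 5/0.3006 = 16.63
ln A = ln(16.63) / 0.4 = 2.8114 / 0.4 = 7.0285
A = e^7.0285 ≈ 1128 hectares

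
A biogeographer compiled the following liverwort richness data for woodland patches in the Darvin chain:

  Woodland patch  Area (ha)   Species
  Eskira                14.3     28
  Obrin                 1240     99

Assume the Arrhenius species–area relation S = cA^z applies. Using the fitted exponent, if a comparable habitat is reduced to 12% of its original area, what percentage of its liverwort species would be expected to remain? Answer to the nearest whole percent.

z = ln(99/28) / ln(1240/14.3) = 1.2629 / 4.4626 = 0.2830
S_new/S_old = (A_new/A_old)^z = 0.12^0.2830 = exp(0.2830 × -2.1203) = 0.5488

55%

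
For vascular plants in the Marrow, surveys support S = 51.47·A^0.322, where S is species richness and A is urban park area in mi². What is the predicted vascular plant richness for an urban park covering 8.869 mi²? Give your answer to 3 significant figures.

S = 51.47 × 8.869^0.322 = 51.47 × 2.019 ≈ 103.9

104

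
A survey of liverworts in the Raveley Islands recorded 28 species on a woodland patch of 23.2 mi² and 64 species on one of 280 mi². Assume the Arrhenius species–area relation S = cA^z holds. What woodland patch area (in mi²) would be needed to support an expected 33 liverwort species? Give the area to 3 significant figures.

z = ln(64/28) / ln(280/23.2) = 0.8267 / 2.4906 = 0.3319
c = 28 / 23.2^0.3319 = 28 / 2.839 = 9.861
A = (33/9.861)^(1/0.3319) ⇒ ln A = ln(3.346)/0.3319 = 3.6392
A = e^3.6392 ≈ 38.06 mi²

38.1 mi²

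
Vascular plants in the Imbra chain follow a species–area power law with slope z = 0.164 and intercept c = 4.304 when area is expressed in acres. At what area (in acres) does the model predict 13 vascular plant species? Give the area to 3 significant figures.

846 acres

13 = 4.304 × A^0.164  ⇒  A^0.164 = 13/4.304 = 3.02
ln A = ln(3.02) / 0.164 = 1.1054 / 0.164 = 6.7403
A = e^6.7403 ≈ 845.8 acres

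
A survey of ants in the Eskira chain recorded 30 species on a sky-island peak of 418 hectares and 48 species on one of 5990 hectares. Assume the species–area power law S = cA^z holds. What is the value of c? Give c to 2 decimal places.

10.34

z = ln(S₂/S₁) / ln(A₂/A₁) = ln(48/30) / ln(5990/418) = 0.4700 / 2.6624 = 0.1765
c = S₁ / A₁^z = 30 / 418^0.1765 = 30 / 2.902 = 10.34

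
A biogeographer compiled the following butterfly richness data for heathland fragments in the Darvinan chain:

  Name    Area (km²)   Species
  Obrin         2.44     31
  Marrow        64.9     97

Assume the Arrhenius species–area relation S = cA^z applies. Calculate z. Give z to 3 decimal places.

0.348

Taking logs: ln S = ln c + z ln A, so z = (ln S₂ − ln S₁)/(ln A₂ − ln A₁).
z = ln(97/31) / ln(64.9/2.44) = ln(3.129) / ln(26.6) = 1.1407 / 3.2808 = 0.3477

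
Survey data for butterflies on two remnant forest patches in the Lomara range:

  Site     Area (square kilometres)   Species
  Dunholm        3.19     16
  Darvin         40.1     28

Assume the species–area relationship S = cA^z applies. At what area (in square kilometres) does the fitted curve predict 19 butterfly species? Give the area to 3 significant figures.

6.94 square kilometres

z = ln(28/16) / ln(40.1/3.19) = 0.5596 / 2.5314 = 0.2211
c = 16 / 3.19^0.2211 = 16 / 1.292 = 12.38
A = (19/12.38)^(1/0.2211) ⇒ ln A = ln(1.535)/0.2211 = 1.9374
A = e^1.9374 ≈ 6.94 square kilometres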